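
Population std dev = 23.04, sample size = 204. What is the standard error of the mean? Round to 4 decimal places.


SE = sigma / sqrt(n)
sqrt(204) ≈ 14.282857
SE = 23.04 / 14.282857 ≈ 1.613123

1.6131


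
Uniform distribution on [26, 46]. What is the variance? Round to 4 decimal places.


Var = (b-a)^2 / 12
(b-a)^2 = (46 - 26)^2 = 400
Var = 400/12 ≈ 33.333333

33.3333


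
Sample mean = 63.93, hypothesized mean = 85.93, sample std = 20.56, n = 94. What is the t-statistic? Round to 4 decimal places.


t = (xbar - mu0) / (s/sqrt(n))
xbar - mu0 = 63.93 - 85.93 = -22
sqrt(94) ≈ 9.69535971
s/sqrt(n) = 20.56 / 9.69535971 ≈ 2.12060208
t = -22 / 2.12060208 ≈ -10.374412

-10.3744


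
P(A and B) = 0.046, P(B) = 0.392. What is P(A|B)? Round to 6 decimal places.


P(A|B) = P(A and B) / P(B) = 0.046 / 0.392 = 23/196 ≈ 0.11734694

0.117347


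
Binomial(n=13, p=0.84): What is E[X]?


E[X] = n*p = 13 * 0.84 = 10.92

10.92


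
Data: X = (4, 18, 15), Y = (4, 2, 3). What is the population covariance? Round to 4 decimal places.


Cov = (1/n)*sum((xi-xbar)(yi-ybar))
n = 3, xbar = 37/3 ≈ 12.333333, ybar = 9/3 = 3
sum((xi-xbar)(yi-ybar)) = -14
Cov = -14 / 3 = -14/3 ≈ -4.666667

-4.6667


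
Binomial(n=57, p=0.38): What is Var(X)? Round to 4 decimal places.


Var = n*p*(1-p) = 57 * 0.38 * 0.62 = 13.4292

13.4292


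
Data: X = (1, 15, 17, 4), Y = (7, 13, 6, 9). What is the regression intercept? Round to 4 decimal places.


a = ybar - b*xbar, where b = sum((xi-xbar)(yi-ybar)) / sum((xi-xbar)^2)
n = 4, xbar = 37/4 = 9.25, ybar = 35/4 = 8.75
Sxy = sum((xi-xbar)(yi-ybar)) = 16.25
Sxx = sum((xi-xbar)^2) = 188.75
b = Sxy / Sxx = 13/151 ≈ 0.086093
a = 8.75 - 0.086093 * 9.25 = 1201/151 ≈ 7.953642

7.9536


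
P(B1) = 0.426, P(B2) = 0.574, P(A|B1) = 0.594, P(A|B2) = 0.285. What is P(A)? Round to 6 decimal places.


P(A) = P(A|B1)*P(B1) + P(A|B2)*P(B2)
P(A|B1)*P(B1) = 0.594 * 0.426 = 0.253044
P(A|B2)*P(B2) = 0.285 * 0.574 = 0.16359
P(A) = 0.253044 + 0.16359 = 0.416634

0.416634


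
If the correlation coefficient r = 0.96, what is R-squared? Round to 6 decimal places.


R^2 = r^2 = (0.96)^2 = 0.9216

0.921600


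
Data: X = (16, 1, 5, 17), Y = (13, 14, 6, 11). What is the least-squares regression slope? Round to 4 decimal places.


b = sum((xi-xbar)(yi-ybar)) / sum((xi-xbar)^2)
n = 4, xbar = 39/4 = 9.75, ybar = 44/4 = 11
Sxy = sum((xi-xbar)(yi-ybar)) = 10
Sxx = sum((xi-xbar)^2) = 190.75
b = Sxy / Sxx = 40/763 ≈ 0.052425

0.0524


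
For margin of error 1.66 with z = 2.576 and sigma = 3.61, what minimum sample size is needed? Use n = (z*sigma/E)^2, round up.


z*sigma/E = 2.576 * 3.61 / 1.66 ≈ 5.602024
(z*sigma/E)^2 ≈ 31.382674
round up: n = 32

32


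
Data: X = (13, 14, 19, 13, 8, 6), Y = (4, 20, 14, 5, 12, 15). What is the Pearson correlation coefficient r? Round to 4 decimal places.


r = sum((xi-xbar)(yi-ybar)) / sqrt(sum((xi-xbar)^2) * sum((yi-ybar)^2))
n = 6, xbar = 73/6 ≈ 12.166667, ybar = 70/6 = 35/3 ≈ 11.666667
Sxy = sum((xi-xbar)(yi-ybar)) = -8/3 ≈ -2.666667
Sxx = sum((xi-xbar)^2) = 641/6 ≈ 106.833333
Syy = sum((yi-ybar)^2) = 568/3 ≈ 189.333333
sqrt(Sxx*Syy) ≈ 142.222049
r = Sxy / sqrt(Sxx*Syy) = -2.666667 / 142.222049 ≈ -0.018750

-0.0188


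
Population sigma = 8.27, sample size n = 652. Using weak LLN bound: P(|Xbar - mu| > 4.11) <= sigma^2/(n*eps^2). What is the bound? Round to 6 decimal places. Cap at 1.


bound = min(1, sigma^2/(n*eps^2))
sigma^2 = 8.27^2 = 68.3929
n*eps^2 = 652 * 4.11^2 = 652 * 16.8921 = 11013.6492
sigma^2/(n*eps^2) = 68.3929 / 11013.6492 ≈ 0.00620983

0.006210


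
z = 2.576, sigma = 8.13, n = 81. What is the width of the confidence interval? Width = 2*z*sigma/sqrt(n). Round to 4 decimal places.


width = 2*z*sigma/sqrt(n)
2*z*sigma = 2 * 2.576 * 8.13 = 41.88576
sqrt(81) = 9
width = 41.88576 / 9 = 43631/9375 ≈ 4.653973

4.6540


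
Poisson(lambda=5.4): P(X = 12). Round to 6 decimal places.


P = e^(-lam) * lam^k / k!
e^(-5.4) ≈ 0.004516581
lam^k = 5.4^12 ≈ 614787626.176508
k! = 12! = 479001600
P = 0.004516581 * 614787626.176508 / 479001600 ≈ 0.005797

0.005797


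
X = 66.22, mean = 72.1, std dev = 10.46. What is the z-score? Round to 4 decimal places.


z = (X - mu) / sigma
X - mu = 66.22 - 72.1 = -5.88
z = -5.88 / 10.46 = -294/523 ≈ -0.562141

-0.5621


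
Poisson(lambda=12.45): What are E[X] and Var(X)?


E[X] = Var(X) = lambda = 12.45

12.45, 12.45


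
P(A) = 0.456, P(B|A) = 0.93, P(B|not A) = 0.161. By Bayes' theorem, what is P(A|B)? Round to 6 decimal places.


P(A|B) = P(B|A)*P(A) / P(B), P(B) = P(B|A)*P(A) + P(B|not A)*P(not A)
P(B|A)*P(A) = 0.93 * 0.456 = 0.42408
P(B|not A)*P(not A) = 0.161 * 0.544 = 0.087584
P(B) = 0.42408 + 0.087584 = 0.511664
P(A|B) = 0.42408 / 0.511664 ≈ 0.82882517

0.828825


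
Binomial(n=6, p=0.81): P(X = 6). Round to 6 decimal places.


P = C(n,k) * p^k * (1-p)^(n-k)
C(6,6) = 1
p^k = 0.81^6 ≈ 0.2824295
(1-p)^(n-k) = 0.19^0 = 1
P = 1 * 0.2824295 * 1 ≈ 0.282430

0.282430


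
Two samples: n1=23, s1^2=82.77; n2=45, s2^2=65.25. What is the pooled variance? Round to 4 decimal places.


sp^2 = ((n1-1)*s1^2 + (n2-1)*s2^2)/(n1+n2-2)
(n1-1)*s1^2 = 22 * 82.77 = 1820.94
(n2-1)*s2^2 = 44 * 65.25 = 2871
numerator = 1820.94 + 2871 = 4691.94
n1+n2-2 = 66
sp^2 = 4691.94 / 66 = 71.09

71.0900


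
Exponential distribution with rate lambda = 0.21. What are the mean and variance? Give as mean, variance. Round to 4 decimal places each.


mean = 1/lam, var = 1/lam^2
mean = 1 / 0.21 = 100/21 ≈ 4.761905
lam^2 = 0.21^2 = 0.0441
var = 1 / 0.0441 = 10000/441 ≈ 22.675737

4.7619, 22.6757


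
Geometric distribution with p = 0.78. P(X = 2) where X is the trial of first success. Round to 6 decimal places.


P = (1-p)^(k-1) * p
(1-p)^(k-1) = 0.22^1 = 0.22
P = 0.22 * 0.78 = 0.1716

0.171600


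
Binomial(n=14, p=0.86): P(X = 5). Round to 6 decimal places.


P = C(n,k) * p^k * (1-p)^(n-k)
C(14,5) = 2002
p^k = 0.86^5 ≈ 0.4704270
(1-p)^(n-k) = 0.14^9 ≈ 0.00000002066105
P = 2002 * 0.4704270 * 0.00000002066105 ≈ 0.000019

0.000019


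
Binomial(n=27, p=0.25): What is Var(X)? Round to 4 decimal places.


Var = n*p*(1-p) = 27 * 0.25 * 0.75 = 5.0625

5.0625


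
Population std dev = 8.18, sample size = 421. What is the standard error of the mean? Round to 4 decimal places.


SE = sigma / sqrt(n)
sqrt(421) ≈ 20.518285
SE = 8.18 / 20.518285 ≈ 0.398669

0.3987


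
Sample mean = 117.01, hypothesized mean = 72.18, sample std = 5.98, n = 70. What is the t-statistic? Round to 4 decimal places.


t = (xbar - mu0) / (s/sqrt(n))
xbar - mu0 = 117.01 - 72.18 = 44.83
sqrt(70) ≈ 8.36660027
s/sqrt(n) = 5.98 / 8.36660027 ≈ 0.71474671
t = 44.83 / 0.71474671 ≈ 62.721520

62.7215


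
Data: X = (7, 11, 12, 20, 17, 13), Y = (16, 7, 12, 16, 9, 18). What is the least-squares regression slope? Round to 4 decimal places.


b = sum((xi-xbar)(yi-ybar)) / sum((xi-xbar)^2)
n = 6, xbar = 80/6 = 40/3 ≈ 13.333333, ybar = 78/6 = 13
Sxy = sum((xi-xbar)(yi-ybar)) = 0
Sxx = sum((xi-xbar)^2) = 316/3 ≈ 105.333333
b = Sxy / Sxx = 0

0.0000


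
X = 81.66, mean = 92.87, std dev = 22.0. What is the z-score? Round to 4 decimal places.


z = (X - mu) / sigma
X - mu = 81.66 - 92.87 = -11.21
z = -11.21 / 22.0 = -1121/2200 ≈ -0.509545

-0.5095


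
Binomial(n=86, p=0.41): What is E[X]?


E[X] = n*p = 86 * 0.41 = 35.26

35.26


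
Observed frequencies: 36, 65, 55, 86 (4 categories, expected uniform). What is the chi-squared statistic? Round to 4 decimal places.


chi2 = sum((O-E)^2/E), E = total/4
total = 242, E = 242/4 = 60.5
(36 - 60.5)^2 / 60.5 = 600.25 / 60.5 = 2401/242 ≈ 9.921488
(65 - 60.5)^2 / 60.5 = 20.25 / 60.5 = 81/242 ≈ 0.334711
(55 - 60.5)^2 / 60.5 = 30.25 / 60.5 = 0.5
(86 - 60.5)^2 / 60.5 = 650.25 / 60.5 = 2601/242 ≈ 10.747934
chi2 = 2602/121 ≈ 21.504132

21.5041


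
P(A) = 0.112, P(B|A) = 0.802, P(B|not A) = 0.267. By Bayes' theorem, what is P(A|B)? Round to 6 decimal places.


P(A|B) = P(B|A)*P(A) / P(B), P(B) = P(B|A)*P(A) + P(B|not A)*P(not A)
P(B|A)*P(A) = 0.802 * 0.112 = 0.089824
P(B|not A)*P(not A) = 0.267 * 0.888 = 0.237096
P(B) = 0.089824 + 0.237096 = 0.32692
P(A|B) = 0.089824 / 0.32692 ≈ 0.27475835

0.274758


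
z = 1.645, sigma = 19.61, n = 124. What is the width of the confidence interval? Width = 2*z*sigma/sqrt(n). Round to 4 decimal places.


width = 2*z*sigma/sqrt(n)
2*z*sigma = 2 * 1.645 * 19.61 = 64.5169
sqrt(124) ≈ 11.135529
width = 64.5169 / 11.135529 ≈ 5.793789

5.7938


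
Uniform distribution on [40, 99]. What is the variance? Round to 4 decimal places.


Var = (b-a)^2 / 12
(b-a)^2 = (99 - 40)^2 = 3481
Var = 3481/12 ≈ 290.083333

290.0833


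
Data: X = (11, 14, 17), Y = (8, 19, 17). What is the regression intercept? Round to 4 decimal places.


a = ybar - b*xbar, where b = sum((xi-xbar)(yi-ybar)) / sum((xi-xbar)^2)
n = 3, xbar = 42/3 = 14, ybar = 44/3 ≈ 14.666667
Sxy = sum((xi-xbar)(yi-ybar)) = 27
Sxx = sum((xi-xbar)^2) = 18
b = Sxy / Sxx = 1.5
a = 14.666667 - 1.5 * 14 = -19/3 ≈ -6.333333

-6.3333


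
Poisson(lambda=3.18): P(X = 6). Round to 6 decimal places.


P = e^(-lam) * lam^k / k!
e^(-3.18) ≈ 0.04158566
lam^k = 3.18^6 ≈ 1034.100433
k! = 6! = 720
P = 0.04158566 * 1034.100433 / 720 ≈ 0.059727

0.059727


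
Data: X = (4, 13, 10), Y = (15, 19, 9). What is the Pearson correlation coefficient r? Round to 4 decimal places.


r = sum((xi-xbar)(yi-ybar)) / sqrt(sum((xi-xbar)^2) * sum((yi-ybar)^2))
n = 3, xbar = 27/3 = 9, ybar = 43/3 ≈ 14.333333
Sxy = sum((xi-xbar)(yi-ybar)) = 10
Sxx = sum((xi-xbar)^2) = 42
Syy = sum((yi-ybar)^2) = 152/3 ≈ 50.666667
sqrt(Sxx*Syy) ≈ 46.130250
r = Sxy / sqrt(Sxx*Syy) = 10 / 46.130250 ≈ 0.216777

0.2168


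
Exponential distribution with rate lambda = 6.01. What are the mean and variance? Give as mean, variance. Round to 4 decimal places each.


mean = 1/lam, var = 1/lam^2
mean = 1 / 6.01 = 100/601 ≈ 0.166389
lam^2 = 6.01^2 = 36.1201
var = 1 / 36.1201 ≈ 0.027685

0.1664, 0.0277


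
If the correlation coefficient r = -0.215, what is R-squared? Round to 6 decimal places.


R^2 = r^2 = (-0.215)^2 = 0.046225

0.046225


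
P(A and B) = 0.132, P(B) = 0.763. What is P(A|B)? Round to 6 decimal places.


P(A|B) = P(A and B) / P(B) = 0.132 / 0.763 = 132/763 ≈ 0.17300131

0.173001


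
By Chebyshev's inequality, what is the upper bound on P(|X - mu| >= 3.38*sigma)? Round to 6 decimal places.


P <= 1/k^2
k^2 = 3.38^2 = 11.4244
1/k^2 = 1 / 11.4244 ≈ 0.08753195

0.087532


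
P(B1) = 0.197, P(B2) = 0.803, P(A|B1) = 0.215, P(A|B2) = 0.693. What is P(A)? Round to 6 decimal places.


P(A) = P(A|B1)*P(B1) + P(A|B2)*P(B2)
P(A|B1)*P(B1) = 0.215 * 0.197 = 0.042355
P(A|B2)*P(B2) = 0.693 * 0.803 = 0.556479
P(A) = 0.042355 + 0.556479 = 0.598834

0.598834


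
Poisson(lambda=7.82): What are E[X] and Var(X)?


E[X] = Var(X) = lambda = 7.82

7.82, 7.82


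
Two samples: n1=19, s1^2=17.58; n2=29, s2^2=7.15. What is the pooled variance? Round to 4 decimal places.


sp^2 = ((n1-1)*s1^2 + (n2-1)*s2^2)/(n1+n2-2)
(n1-1)*s1^2 = 18 * 17.58 = 316.44
(n2-1)*s2^2 = 28 * 7.15 = 200.2
numerator = 316.44 + 200.2 = 516.64
n1+n2-2 = 46
sp^2 = 516.64 / 46 = 6458/575 ≈ 11.231304

11.2313


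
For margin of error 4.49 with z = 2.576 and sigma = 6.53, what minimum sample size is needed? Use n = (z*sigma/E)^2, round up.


z*sigma/E = 2.576 * 6.53 / 4.49 ≈ 3.746388
(z*sigma/E)^2 ≈ 14.035420
round up: n = 15

15


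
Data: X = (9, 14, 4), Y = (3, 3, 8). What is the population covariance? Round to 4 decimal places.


Cov = (1/n)*sum((xi-xbar)(yi-ybar))
n = 3, xbar = 27/3 = 9, ybar = 14/3 ≈ 4.666667
sum((xi-xbar)(yi-ybar)) = -25
Cov = -25 / 3 = -25/3 ≈ -8.333333

-8.3333


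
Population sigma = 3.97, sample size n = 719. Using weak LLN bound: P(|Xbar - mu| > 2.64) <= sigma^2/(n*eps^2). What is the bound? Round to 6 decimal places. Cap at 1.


bound = min(1, sigma^2/(n*eps^2))
sigma^2 = 3.97^2 = 15.7609
n*eps^2 = 719 * 2.64^2 = 719 * 6.9696 = 5011.1424
sigma^2/(n*eps^2) = 15.7609 / 5011.1424 ≈ 0.00314517

0.003145


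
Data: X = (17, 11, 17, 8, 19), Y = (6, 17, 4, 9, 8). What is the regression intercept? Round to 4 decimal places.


a = ybar - b*xbar, where b = sum((xi-xbar)(yi-ybar)) / sum((xi-xbar)^2)
n = 5, xbar = 72/5 = 14.4, ybar = 44/5 = 8.8
Sxy = sum((xi-xbar)(yi-ybar)) = -52.6
Sxx = sum((xi-xbar)^2) = 87.2
b = Sxy / Sxx = -263/436 ≈ -0.603211
a = 8.8 - (-0.603211) * 14.4 = 1906/109 ≈ 17.486239

17.4862


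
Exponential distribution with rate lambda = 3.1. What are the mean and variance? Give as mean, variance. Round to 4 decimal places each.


mean = 1/lam, var = 1/lam^2
mean = 1 / 3.1 = 10/31 ≈ 0.322581
lam^2 = 3.1^2 = 9.61
var = 1 / 9.61 = 100/961 ≈ 0.104058

0.3226, 0.1041


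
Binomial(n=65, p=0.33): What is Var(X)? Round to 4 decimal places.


Var = n*p*(1-p) = 65 * 0.33 * 0.67 = 14.3715

14.3715


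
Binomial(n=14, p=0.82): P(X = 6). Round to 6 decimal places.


P = C(n,k) * p^k * (1-p)^(n-k)
C(14,6) = 3003
p^k = 0.82^6 ≈ 0.3040067
(1-p)^(n-k) = 0.18^8 ≈ 0.000001101996
P = 3003 * 0.3040067 * 0.000001101996 ≈ 0.001006

0.001006


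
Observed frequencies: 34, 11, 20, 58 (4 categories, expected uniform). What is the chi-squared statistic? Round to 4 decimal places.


chi2 = sum((O-E)^2/E), E = total/4
total = 123, E = 123/4 = 30.75
(34 - 30.75)^2 / 30.75 = 10.5625 / 30.75 = 169/492 ≈ 0.343496
(11 - 30.75)^2 / 30.75 = 390.0625 / 30.75 = 6241/492 ≈ 12.684959
(20 - 30.75)^2 / 30.75 = 115.5625 / 30.75 = 1849/492 ≈ 3.758130
(58 - 30.75)^2 / 30.75 = 742.5625 / 30.75 = 11881/492 ≈ 24.148374
chi2 = 5035/123 ≈ 40.934959

40.9350


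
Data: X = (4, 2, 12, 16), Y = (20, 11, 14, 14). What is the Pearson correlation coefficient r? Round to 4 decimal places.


r = sum((xi-xbar)(yi-ybar)) / sqrt(sum((xi-xbar)^2) * sum((yi-ybar)^2))
n = 4, xbar = 34/4 = 8.5, ybar = 59/4 = 14.75
Sxy = sum((xi-xbar)(yi-ybar)) = -7.5
Sxx = sum((xi-xbar)^2) = 131
Syy = sum((yi-ybar)^2) = 42.75
sqrt(Sxx*Syy) ≈ 74.834818
r = Sxy / sqrt(Sxx*Syy) = -7.5 / 74.834818 ≈ -0.100221

-0.1002


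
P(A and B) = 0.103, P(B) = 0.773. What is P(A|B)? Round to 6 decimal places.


P(A|B) = P(A and B) / P(B) = 0.103 / 0.773 = 103/773 ≈ 0.13324709

0.133247


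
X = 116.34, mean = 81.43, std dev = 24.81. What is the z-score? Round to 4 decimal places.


z = (X - mu) / sigma
X - mu = 116.34 - 81.43 = 34.91
z = 34.91 / 24.81 = 3491/2481 ≈ 1.407094

1.4071


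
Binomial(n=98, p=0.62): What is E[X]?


E[X] = n*p = 98 * 0.62 = 60.76

60.76


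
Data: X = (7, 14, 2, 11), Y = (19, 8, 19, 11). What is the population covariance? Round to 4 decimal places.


Cov = (1/n)*sum((xi-xbar)(yi-ybar))
n = 4, xbar = 34/4 = 8.5, ybar = 57/4 = 14.25
sum((xi-xbar)(yi-ybar)) = -80.5
Cov = -80.5 / 4 = -20.125

-20.1250


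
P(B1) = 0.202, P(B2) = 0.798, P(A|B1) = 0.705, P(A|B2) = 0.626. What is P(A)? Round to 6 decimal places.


P(A) = P(A|B1)*P(B1) + P(A|B2)*P(B2)
P(A|B1)*P(B1) = 0.705 * 0.202 = 0.14241
P(A|B2)*P(B2) = 0.626 * 0.798 = 0.499548
P(A) = 0.14241 + 0.499548 = 0.641958

0.641958


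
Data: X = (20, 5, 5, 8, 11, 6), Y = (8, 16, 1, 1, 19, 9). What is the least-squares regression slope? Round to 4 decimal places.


b = sum((xi-xbar)(yi-ybar)) / sum((xi-xbar)^2)
n = 6, xbar = 55/6 ≈ 9.166667, ybar = 54/6 = 9
Sxy = sum((xi-xbar)(yi-ybar)) = 21
Sxx = sum((xi-xbar)^2) = 1001/6 ≈ 166.833333
b = Sxy / Sxx = 18/143 ≈ 0.125874

0.1259


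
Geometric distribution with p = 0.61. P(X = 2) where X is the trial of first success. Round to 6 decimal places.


P = (1-p)^(k-1) * p
(1-p)^(k-1) = 0.39^1 = 0.39
P = 0.39 * 0.61 = 0.2379

0.237900


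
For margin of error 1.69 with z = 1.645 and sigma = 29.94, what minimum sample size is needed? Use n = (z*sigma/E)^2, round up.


z*sigma/E = 1.645 * 29.94 / 1.69 ≈ 29.142781
(z*sigma/E)^2 ≈ 849.301688
round up: n = 850

850


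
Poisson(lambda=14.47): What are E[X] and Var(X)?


E[X] = Var(X) = lambda = 14.47

14.47, 14.47


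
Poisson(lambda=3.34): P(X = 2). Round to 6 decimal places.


P = e^(-lam) * lam^k / k!
e^(-3.34) ≈ 0.03543696
lam^k = 3.34^2 = 11.1556
k! = 2! = 2
P = 0.03543696 * 11.1556 / 2 ≈ 0.197660

0.197660


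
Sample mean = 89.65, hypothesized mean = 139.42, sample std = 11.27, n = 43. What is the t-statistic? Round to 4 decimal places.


t = (xbar - mu0) / (s/sqrt(n))
xbar - mu0 = 89.65 - 139.42 = -49.77
sqrt(43) ≈ 6.55743852
s/sqrt(n) = 11.27 / 6.55743852 ≈ 1.71865889
t = -49.77 / 1.71865889 ≈ -28.958626

-28.9586


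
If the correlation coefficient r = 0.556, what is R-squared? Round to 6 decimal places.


R^2 = r^2 = (0.556)^2 = 0.309136

0.309136


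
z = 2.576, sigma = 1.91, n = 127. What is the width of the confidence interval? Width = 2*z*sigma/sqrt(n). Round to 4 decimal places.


width = 2*z*sigma/sqrt(n)
2*z*sigma = 2 * 2.576 * 1.91 = 9.84032
sqrt(127) ≈ 11.269428
width = 9.84032 / 11.269428 ≈ 0.873187

0.8732


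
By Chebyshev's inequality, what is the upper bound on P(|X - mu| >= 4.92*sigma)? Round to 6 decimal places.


P <= 1/k^2
k^2 = 4.92^2 = 24.2064
1/k^2 = 1 / 24.2064 ≈ 0.04131139

0.041311


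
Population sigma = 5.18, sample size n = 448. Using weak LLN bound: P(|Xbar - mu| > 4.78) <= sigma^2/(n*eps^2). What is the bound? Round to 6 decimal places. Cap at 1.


bound = min(1, sigma^2/(n*eps^2))
sigma^2 = 5.18^2 = 26.8324
n*eps^2 = 448 * 4.78^2 = 448 * 22.8484 = 10236.0832
sigma^2/(n*eps^2) = 26.8324 / 10236.0832 ≈ 0.00262135

0.002621


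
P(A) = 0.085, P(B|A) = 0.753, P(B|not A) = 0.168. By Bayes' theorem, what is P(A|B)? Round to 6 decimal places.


P(A|B) = P(B|A)*P(A) / P(B), P(B) = P(B|A)*P(A) + P(B|not A)*P(not A)
P(B|A)*P(A) = 0.753 * 0.085 = 0.064005
P(B|not A)*P(not A) = 0.168 * 0.915 = 0.15372
P(B) = 0.064005 + 0.15372 = 0.217725
P(A|B) = 0.064005 / 0.217725 ≈ 0.29397175

0.293972


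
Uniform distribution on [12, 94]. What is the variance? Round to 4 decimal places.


Var = (b-a)^2 / 12
(b-a)^2 = (94 - 12)^2 = 6724
Var = 6724/12 ≈ 560.333333

560.3333


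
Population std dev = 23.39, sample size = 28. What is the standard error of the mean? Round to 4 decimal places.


SE = sigma / sqrt(n)
sqrt(28) ≈ 5.291503
SE = 23.39 / 5.291503 ≈ 4.420295

4.4203


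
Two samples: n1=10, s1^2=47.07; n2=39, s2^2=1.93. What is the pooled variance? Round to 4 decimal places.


sp^2 = ((n1-1)*s1^2 + (n2-1)*s2^2)/(n1+n2-2)
(n1-1)*s1^2 = 9 * 47.07 = 423.63
(n2-1)*s2^2 = 38 * 1.93 = 73.34
numerator = 423.63 + 73.34 = 496.97
n1+n2-2 = 47
sp^2 = 496.97 / 47 = 49697/4700 ≈ 10.573830

10.5738


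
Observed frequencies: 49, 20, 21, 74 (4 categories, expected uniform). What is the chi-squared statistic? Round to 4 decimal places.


chi2 = sum((O-E)^2/E), E = total/4
total = 164, E = 164/4 = 41
(49 - 41)^2 / 41 = 64 / 41 = 64/41 ≈ 1.560976
(20 - 41)^2 / 41 = 441 / 41 = 441/41 ≈ 10.756098
(21 - 41)^2 / 41 = 400 / 41 = 400/41 ≈ 9.756098
(74 - 41)^2 / 41 = 1089 / 41 = 1089/41 ≈ 26.560976
chi2 = 1994/41 ≈ 48.634146

48.6341


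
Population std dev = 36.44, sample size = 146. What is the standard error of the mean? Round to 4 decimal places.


SE = sigma / sqrt(n)
sqrt(146) ≈ 12.083046
SE = 36.44 / 12.083046 ≈ 3.015796

3.0158


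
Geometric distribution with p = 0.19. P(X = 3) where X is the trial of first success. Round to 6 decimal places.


P = (1-p)^(k-1) * p
(1-p)^(k-1) = 0.81^2 = 0.6561
P = 0.6561 * 0.19 = 0.124659

0.124659


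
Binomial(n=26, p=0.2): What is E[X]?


E[X] = n*p = 26 * 0.2 = 5.2

5.2


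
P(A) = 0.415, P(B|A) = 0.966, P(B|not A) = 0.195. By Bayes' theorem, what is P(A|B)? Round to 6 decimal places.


P(A|B) = P(B|A)*P(A) / P(B), P(B) = P(B|A)*P(A) + P(B|not A)*P(not A)
P(B|A)*P(A) = 0.966 * 0.415 = 0.40089
P(B|not A)*P(not A) = 0.195 * 0.585 = 0.114075
P(B) = 0.40089 + 0.114075 = 0.514965
P(A|B) = 0.40089 / 0.514965 ≈ 0.77848009

0.778480


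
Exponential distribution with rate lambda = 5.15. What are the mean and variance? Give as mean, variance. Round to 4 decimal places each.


mean = 1/lam, var = 1/lam^2
mean = 1 / 5.15 = 20/103 ≈ 0.194175
lam^2 = 5.15^2 = 26.5225
var = 1 / 26.5225 ≈ 0.037704

0.1942, 0.0377


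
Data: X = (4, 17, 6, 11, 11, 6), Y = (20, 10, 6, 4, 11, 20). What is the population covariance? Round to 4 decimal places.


Cov = (1/n)*sum((xi-xbar)(yi-ybar))
n = 6, xbar = 55/6 ≈ 9.166667, ybar = 71/6 ≈ 11.833333
sum((xi-xbar)(yi-ybar)) = -479/6 ≈ -79.833333
Cov = -79.833333 / 6 = -479/36 ≈ -13.305556

-13.3056


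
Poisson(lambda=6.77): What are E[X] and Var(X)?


E[X] = Var(X) = lambda = 6.77

6.77, 6.77


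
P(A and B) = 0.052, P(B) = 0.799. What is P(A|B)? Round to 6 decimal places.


P(A|B) = P(A and B) / P(B) = 0.052 / 0.799 = 52/799 ≈ 0.06508135

0.065081


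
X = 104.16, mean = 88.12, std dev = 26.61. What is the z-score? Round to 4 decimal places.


z = (X - mu) / sigma
X - mu = 104.16 - 88.12 = 16.04
z = 16.04 / 26.61 = 1604/2661 ≈ 0.602781

0.6028


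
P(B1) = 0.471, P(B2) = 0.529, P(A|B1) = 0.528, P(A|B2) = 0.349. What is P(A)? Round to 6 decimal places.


P(A) = P(A|B1)*P(B1) + P(A|B2)*P(B2)
P(A|B1)*P(B1) = 0.528 * 0.471 = 0.248688
P(A|B2)*P(B2) = 0.349 * 0.529 = 0.184621
P(A) = 0.248688 + 0.184621 = 0.433309

0.433309


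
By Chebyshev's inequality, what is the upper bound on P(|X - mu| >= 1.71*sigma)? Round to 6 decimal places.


P <= 1/k^2
k^2 = 1.71^2 = 2.9241
1/k^2 = 1 / 2.9241 ≈ 0.34198557

0.341986


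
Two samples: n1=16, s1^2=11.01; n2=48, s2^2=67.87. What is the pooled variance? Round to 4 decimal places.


sp^2 = ((n1-1)*s1^2 + (n2-1)*s2^2)/(n1+n2-2)
(n1-1)*s1^2 = 15 * 11.01 = 165.15
(n2-1)*s2^2 = 47 * 67.87 = 3189.89
numerator = 165.15 + 3189.89 = 3355.04
n1+n2-2 = 62
sp^2 = 3355.04 / 62 = 41938/775 ≈ 54.113548

54.1135


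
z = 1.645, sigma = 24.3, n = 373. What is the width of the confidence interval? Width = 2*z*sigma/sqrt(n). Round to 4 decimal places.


width = 2*z*sigma/sqrt(n)
2*z*sigma = 2 * 1.645 * 24.3 = 79.947
sqrt(373) ≈ 19.313208
width = 79.947 / 19.313208 ≈ 4.139499

4.1395


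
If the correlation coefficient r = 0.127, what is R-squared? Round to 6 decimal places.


R^2 = r^2 = (0.127)^2 = 0.016129

0.016129


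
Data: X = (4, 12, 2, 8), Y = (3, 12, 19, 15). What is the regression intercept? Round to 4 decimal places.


a = ybar - b*xbar, where b = sum((xi-xbar)(yi-ybar)) / sum((xi-xbar)^2)
n = 4, xbar = 26/4 = 6.5, ybar = 49/4 = 12.25
Sxy = sum((xi-xbar)(yi-ybar)) = -4.5
Sxx = sum((xi-xbar)^2) = 59
b = Sxy / Sxx = -9/118 ≈ -0.076271
a = 12.25 - (-0.076271) * 6.5 = 752/59 ≈ 12.745763

12.7458


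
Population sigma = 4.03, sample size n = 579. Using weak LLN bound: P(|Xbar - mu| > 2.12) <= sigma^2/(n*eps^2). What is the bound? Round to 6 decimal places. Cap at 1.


bound = min(1, sigma^2/(n*eps^2))
sigma^2 = 4.03^2 = 16.2409
n*eps^2 = 579 * 2.12^2 = 579 * 4.4944 = 2602.2576
sigma^2/(n*eps^2) = 16.2409 / 2602.2576 ≈ 0.00624108

0.006241


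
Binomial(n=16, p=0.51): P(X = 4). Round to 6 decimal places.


P = C(n,k) * p^k * (1-p)^(n-k)
C(16,4) = 1820
p^k = 0.51^4 = 0.06765201
(1-p)^(n-k) = 0.49^12 ≈ 0.0001915812
P = 1820 * 0.06765201 * 0.0001915812 ≈ 0.023589

0.023589


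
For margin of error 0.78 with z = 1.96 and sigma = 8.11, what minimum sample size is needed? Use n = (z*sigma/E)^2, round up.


z*sigma/E = 1.96 * 8.11 / 0.78 = 39739/1950 ≈ 20.378974
(z*sigma/E)^2 ≈ 415.302596
round up: n = 416

416


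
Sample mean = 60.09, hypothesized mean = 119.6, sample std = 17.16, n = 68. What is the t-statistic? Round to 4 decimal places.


t = (xbar - mu0) / (s/sqrt(n))
xbar - mu0 = 60.09 - 119.6 = -59.51
sqrt(68) ≈ 8.24621125
s/sqrt(n) = 17.16 / 8.24621125 ≈ 2.08095566
t = -59.51 / 2.08095566 ≈ -28.597438

-28.5974


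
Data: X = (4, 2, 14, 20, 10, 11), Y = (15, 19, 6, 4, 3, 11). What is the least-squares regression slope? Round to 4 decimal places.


b = sum((xi-xbar)(yi-ybar)) / sum((xi-xbar)^2)
n = 6, xbar = 61/6 ≈ 10.166667, ybar = 58/6 = 29/3 ≈ 9.666667
Sxy = sum((xi-xbar)(yi-ybar)) = -530/3 ≈ -176.666667
Sxx = sum((xi-xbar)^2) = 1301/6 ≈ 216.833333
b = Sxy / Sxx = -1060/1301 ≈ -0.814758

-0.8148


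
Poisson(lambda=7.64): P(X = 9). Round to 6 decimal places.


P = e^(-lam) * lam^k / k!
e^(-7.64) ≈ 0.0004808285
lam^k = 7.64^9 ≈ 88682969.578753
k! = 9! = 362880
P = 0.0004808285 * 88682969.578753 / 362880 ≈ 0.117508

0.117508


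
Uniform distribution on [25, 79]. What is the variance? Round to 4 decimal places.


Var = (b-a)^2 / 12
(b-a)^2 = (79 - 25)^2 = 2916
Var = 2916/12 = 243

243.0000


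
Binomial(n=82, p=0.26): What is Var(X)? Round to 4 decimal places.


Var = n*p*(1-p) = 82 * 0.26 * 0.74 = 15.7768

15.7768


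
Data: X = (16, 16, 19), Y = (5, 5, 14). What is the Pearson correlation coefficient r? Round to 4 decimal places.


r = sum((xi-xbar)(yi-ybar)) / sqrt(sum((xi-xbar)^2) * sum((yi-ybar)^2))
n = 3, xbar = 51/3 = 17, ybar = 24/3 = 8
Sxy = sum((xi-xbar)(yi-ybar)) = 18
Sxx = sum((xi-xbar)^2) = 6
Syy = sum((yi-ybar)^2) = 54
sqrt(Sxx*Syy) = 18
r = Sxy / sqrt(Sxx*Syy) = 18 / 18 = 1

1.0000


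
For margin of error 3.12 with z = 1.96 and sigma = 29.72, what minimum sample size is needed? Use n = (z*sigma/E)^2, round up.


z*sigma/E = 1.96 * 29.72 / 3.12 = 36407/1950 ≈ 18.670256
(z*sigma/E)^2 ≈ 348.578474
round up: n = 349

349


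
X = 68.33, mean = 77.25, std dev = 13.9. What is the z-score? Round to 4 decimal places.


z = (X - mu) / sigma
X - mu = 68.33 - 77.25 = -8.92
z = -8.92 / 13.9 = -446/695 ≈ -0.641727

-0.6417


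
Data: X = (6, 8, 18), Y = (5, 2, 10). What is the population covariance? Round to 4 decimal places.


Cov = (1/n)*sum((xi-xbar)(yi-ybar))
n = 3, xbar = 32/3 ≈ 10.666667, ybar = 17/3 ≈ 5.666667
sum((xi-xbar)(yi-ybar)) = 134/3 ≈ 44.666667
Cov = 44.666667 / 3 = 134/9 ≈ 14.888889

14.8889


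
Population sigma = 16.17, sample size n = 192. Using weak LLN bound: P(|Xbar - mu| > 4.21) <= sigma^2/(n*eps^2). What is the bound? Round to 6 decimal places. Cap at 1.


bound = min(1, sigma^2/(n*eps^2))
sigma^2 = 16.17^2 = 261.4689
n*eps^2 = 192 * 4.21^2 = 192 * 17.7241 = 3403.0272
sigma^2/(n*eps^2) = 261.4689 / 3403.0272 ≈ 0.07683421

0.076834


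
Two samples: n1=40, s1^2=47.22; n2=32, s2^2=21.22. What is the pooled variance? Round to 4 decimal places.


sp^2 = ((n1-1)*s1^2 + (n2-1)*s2^2)/(n1+n2-2)
(n1-1)*s1^2 = 39 * 47.22 = 1841.58
(n2-1)*s2^2 = 31 * 21.22 = 657.82
numerator = 1841.58 + 657.82 = 2499.4
n1+n2-2 = 70
sp^2 = 2499.4 / 70 = 12497/350 ≈ 35.705714

35.7057


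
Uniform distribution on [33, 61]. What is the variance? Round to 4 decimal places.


Var = (b-a)^2 / 12
(b-a)^2 = (61 - 33)^2 = 784
Var = 784/12 ≈ 65.333333

65.3333


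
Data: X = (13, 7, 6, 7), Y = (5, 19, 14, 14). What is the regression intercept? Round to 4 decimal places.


a = ybar - b*xbar, where b = sum((xi-xbar)(yi-ybar)) / sum((xi-xbar)^2)
n = 4, xbar = 33/4 = 8.25, ybar = 52/4 = 13
Sxy = sum((xi-xbar)(yi-ybar)) = -49
Sxx = sum((xi-xbar)^2) = 30.75
b = Sxy / Sxx = -196/123 ≈ -1.593496
a = 13 - (-1.593496) * 8.25 = 1072/41 ≈ 26.146341

26.1463


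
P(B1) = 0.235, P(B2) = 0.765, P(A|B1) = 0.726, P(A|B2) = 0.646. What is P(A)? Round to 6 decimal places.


P(A) = P(A|B1)*P(B1) + P(A|B2)*P(B2)
P(A|B1)*P(B1) = 0.726 * 0.235 = 0.17061
P(A|B2)*P(B2) = 0.646 * 0.765 = 0.49419
P(A) = 0.17061 + 0.49419 = 0.6648

0.664800


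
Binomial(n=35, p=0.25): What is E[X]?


E[X] = n*p = 35 * 0.25 = 8.75

8.75


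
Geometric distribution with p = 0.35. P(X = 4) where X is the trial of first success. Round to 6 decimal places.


P = (1-p)^(k-1) * p
(1-p)^(k-1) = 0.65^3 = 0.274625
P = 0.274625 * 0.35 = 0.09611875

0.096119


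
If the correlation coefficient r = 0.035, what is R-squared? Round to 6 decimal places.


R^2 = r^2 = (0.035)^2 = 0.001225

0.001225


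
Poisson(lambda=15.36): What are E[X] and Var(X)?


E[X] = Var(X) = lambda = 15.36

15.36, 15.36


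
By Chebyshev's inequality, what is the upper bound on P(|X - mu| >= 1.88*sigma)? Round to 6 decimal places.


P <= 1/k^2
k^2 = 1.88^2 = 3.5344
1/k^2 = 1 / 3.5344 = 625/2209 ≈ 0.28293345

0.282933


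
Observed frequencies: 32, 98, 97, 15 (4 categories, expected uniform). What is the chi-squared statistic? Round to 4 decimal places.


chi2 = sum((O-E)^2/E), E = total/4
total = 242, E = 242/4 = 60.5
(32 - 60.5)^2 / 60.5 = 812.25 / 60.5 = 3249/242 ≈ 13.425620
(98 - 60.5)^2 / 60.5 = 1406.25 / 60.5 = 5625/242 ≈ 23.243802
(97 - 60.5)^2 / 60.5 = 1332.25 / 60.5 = 5329/242 ≈ 22.020661
(15 - 60.5)^2 / 60.5 = 2070.25 / 60.5 = 8281/242 ≈ 34.219008
chi2 = 1022/11 ≈ 92.909091

92.9091


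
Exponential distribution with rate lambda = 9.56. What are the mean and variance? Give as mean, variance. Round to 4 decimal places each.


mean = 1/lam, var = 1/lam^2
mean = 1 / 9.56 = 25/239 ≈ 0.104603
lam^2 = 9.56^2 = 91.3936
var = 1 / 91.3936 ≈ 0.010942

0.1046, 0.0109


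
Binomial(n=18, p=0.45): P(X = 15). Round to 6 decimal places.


P = C(n,k) * p^k * (1-p)^(n-k)
C(18,15) = 816
p^k = 0.45^15 ≈ 0.000006283299
(1-p)^(n-k) = 0.55^3 = 0.166375
P = 816 * 0.000006283299 * 0.166375 ≈ 0.000853

0.000853


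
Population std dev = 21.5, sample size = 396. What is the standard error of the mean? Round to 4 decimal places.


SE = sigma / sqrt(n)
sqrt(396) ≈ 19.899749
SE = 21.5 / 19.899749 ≈ 1.080416

1.0804


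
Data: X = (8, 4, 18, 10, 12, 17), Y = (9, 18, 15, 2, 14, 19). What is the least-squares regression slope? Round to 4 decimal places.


b = sum((xi-xbar)(yi-ybar)) / sum((xi-xbar)^2)
n = 6, xbar = 69/6 = 11.5, ybar = 77/6 ≈ 12.833333
Sxy = sum((xi-xbar)(yi-ybar)) = 39.5
Sxx = sum((xi-xbar)^2) = 143.5
b = Sxy / Sxx = 79/287 ≈ 0.275261

0.2753


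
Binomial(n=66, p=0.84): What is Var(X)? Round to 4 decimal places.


Var = n*p*(1-p) = 66 * 0.84 * 0.16 = 8.8704

8.8704


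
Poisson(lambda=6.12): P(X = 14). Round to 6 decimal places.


P = e^(-lam) * lam^k / k!
e^(-6.12) ≈ 0.002198456
lam^k = 6.12^14 ≈ 103399850309.846017
k! = 14! = 87178291200
P = 0.002198456 * 103399850309.846017 / 87178291200 ≈ 0.002608

0.002608


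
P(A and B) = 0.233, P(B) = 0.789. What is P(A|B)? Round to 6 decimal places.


P(A|B) = P(A and B) / P(B) = 0.233 / 0.789 = 233/789 ≈ 0.29531052

0.295311


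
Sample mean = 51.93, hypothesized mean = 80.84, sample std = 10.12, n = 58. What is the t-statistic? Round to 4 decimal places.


t = (xbar - mu0) / (s/sqrt(n))
xbar - mu0 = 51.93 - 80.84 = -28.91
sqrt(58) ≈ 7.61577311
s/sqrt(n) = 10.12 / 7.61577311 ≈ 1.32882110
t = -28.91 / 1.32882110 ≈ -21.756127

-21.7561


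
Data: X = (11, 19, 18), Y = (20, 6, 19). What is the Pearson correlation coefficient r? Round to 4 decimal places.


r = sum((xi-xbar)(yi-ybar)) / sqrt(sum((xi-xbar)^2) * sum((yi-ybar)^2))
n = 3, xbar = 48/3 = 16, ybar = 45/3 = 15
Sxy = sum((xi-xbar)(yi-ybar)) = -44
Sxx = sum((xi-xbar)^2) = 38
Syy = sum((yi-ybar)^2) = 122
sqrt(Sxx*Syy) ≈ 68.088178
r = Sxy / sqrt(Sxx*Syy) = -44 / 68.088178 ≈ -0.646221

-0.6462


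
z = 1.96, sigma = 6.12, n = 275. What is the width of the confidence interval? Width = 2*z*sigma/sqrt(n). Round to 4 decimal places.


width = 2*z*sigma/sqrt(n)
2*z*sigma = 2 * 1.96 * 6.12 = 23.9904
sqrt(275) ≈ 16.583124
width = 23.9904 / 16.583124 ≈ 1.446676

1.4467


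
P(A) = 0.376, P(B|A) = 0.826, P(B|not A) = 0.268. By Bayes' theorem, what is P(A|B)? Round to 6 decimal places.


P(A|B) = P(B|A)*P(A) / P(B), P(B) = P(B|A)*P(A) + P(B|not A)*P(not A)
P(B|A)*P(A) = 0.826 * 0.376 = 0.310576
P(B|not A)*P(not A) = 0.268 * 0.624 = 0.167232
P(B) = 0.310576 + 0.167232 = 0.477808
P(A|B) = 0.310576 / 0.477808 ≈ 0.65000167

0.650002


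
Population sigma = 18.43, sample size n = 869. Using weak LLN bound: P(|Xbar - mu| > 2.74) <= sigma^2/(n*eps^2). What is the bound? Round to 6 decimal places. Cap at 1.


bound = min(1, sigma^2/(n*eps^2))
sigma^2 = 18.43^2 = 339.6649
n*eps^2 = 869 * 2.74^2 = 869 * 7.5076 = 6524.1044
sigma^2/(n*eps^2) = 339.6649 / 6524.1044 ≈ 0.05206307

0.052063


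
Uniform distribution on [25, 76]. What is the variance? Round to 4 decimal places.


Var = (b-a)^2 / 12
(b-a)^2 = (76 - 25)^2 = 2601
Var = 2601/12 = 216.75

216.7500


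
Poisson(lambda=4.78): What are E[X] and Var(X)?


E[X] = Var(X) = lambda = 4.78

4.78, 4.78


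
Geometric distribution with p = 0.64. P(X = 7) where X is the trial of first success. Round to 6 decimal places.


P = (1-p)^(k-1) * p
(1-p)^(k-1) = 0.36^6 ≈ 0.002176782
P = 0.002176782 * 0.64 ≈ 0.001393141

0.001393


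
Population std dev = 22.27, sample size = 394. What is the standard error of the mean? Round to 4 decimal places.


SE = sigma / sqrt(n)
sqrt(394) ≈ 19.849433
SE = 22.27 / 19.849433 ≈ 1.121946

1.1219


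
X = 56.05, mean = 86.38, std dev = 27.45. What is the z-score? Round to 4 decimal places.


z = (X - mu) / sigma
X - mu = 56.05 - 86.38 = -30.33
z = -30.33 / 27.45 = -337/305 ≈ -1.104918

-1.1049


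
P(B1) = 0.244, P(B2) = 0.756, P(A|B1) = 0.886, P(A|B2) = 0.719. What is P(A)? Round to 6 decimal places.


P(A) = P(A|B1)*P(B1) + P(A|B2)*P(B2)
P(A|B1)*P(B1) = 0.886 * 0.244 = 0.216184
P(A|B2)*P(B2) = 0.719 * 0.756 = 0.543564
P(A) = 0.216184 + 0.543564 = 0.759748

0.759748


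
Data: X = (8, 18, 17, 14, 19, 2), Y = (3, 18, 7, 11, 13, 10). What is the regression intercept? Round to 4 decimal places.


a = ybar - b*xbar, where b = sum((xi-xbar)(yi-ybar)) / sum((xi-xbar)^2)
n = 6, xbar = 78/6 = 13, ybar = 62/6 = 31/3 ≈ 10.333333
Sxy = sum((xi-xbar)(yi-ybar)) = 82
Sxx = sum((xi-xbar)^2) = 224
b = Sxy / Sxx = 41/112 ≈ 0.366071
a = 10.333333 - 0.366071 * 13 = 1873/336 ≈ 5.574405

5.5744


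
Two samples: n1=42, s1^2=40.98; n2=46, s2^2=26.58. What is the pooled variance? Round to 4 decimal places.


sp^2 = ((n1-1)*s1^2 + (n2-1)*s2^2)/(n1+n2-2)
(n1-1)*s1^2 = 41 * 40.98 = 1680.18
(n2-1)*s2^2 = 45 * 26.58 = 1196.1
numerator = 1680.18 + 1196.1 = 2876.28
n1+n2-2 = 86
sp^2 = 2876.28 / 86 = 71907/2150 ≈ 33.445116

33.4451


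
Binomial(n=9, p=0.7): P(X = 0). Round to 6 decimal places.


P = C(n,k) * p^k * (1-p)^(n-k)
C(9,0) = 1
p^k = 0.7^0 = 1
(1-p)^(n-k) = 0.3^9 = 0.000019683
P = 1 * 1 * 0.000019683 ≈ 0.000020

0.000020


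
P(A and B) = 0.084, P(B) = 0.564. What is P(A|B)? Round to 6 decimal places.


P(A|B) = P(A and B) / P(B) = 0.084 / 0.564 = 7/47 ≈ 0.14893617

0.148936


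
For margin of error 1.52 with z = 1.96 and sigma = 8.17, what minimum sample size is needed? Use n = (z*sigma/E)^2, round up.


z*sigma/E = 1.96 * 8.17 / 1.52 = 10.535
(z*sigma/E)^2 = 110.986225
round up: n = 111

111


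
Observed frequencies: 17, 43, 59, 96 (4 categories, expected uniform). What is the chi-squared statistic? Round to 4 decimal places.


chi2 = sum((O-E)^2/E), E = total/4
total = 215, E = 215/4 = 53.75
(17 - 53.75)^2 / 53.75 = 1350.5625 / 53.75 = 21609/860 ≈ 25.126744
(43 - 53.75)^2 / 53.75 = 115.5625 / 53.75 = 2.15
(59 - 53.75)^2 / 53.75 = 27.5625 / 53.75 = 441/860 ≈ 0.512791
(96 - 53.75)^2 / 53.75 = 1785.0625 / 53.75 = 28561/860 ≈ 33.210465
chi2 = 61

61.0000


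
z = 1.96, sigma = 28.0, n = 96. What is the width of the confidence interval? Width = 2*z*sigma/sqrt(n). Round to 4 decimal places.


width = 2*z*sigma/sqrt(n)
2*z*sigma = 2 * 1.96 * 28.0 = 109.76
sqrt(96) ≈ 9.797959
width = 109.76 / 9.797959 ≈ 11.202333

11.2023


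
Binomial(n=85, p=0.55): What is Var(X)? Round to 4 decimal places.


Var = n*p*(1-p) = 85 * 0.55 * 0.45 = 21.0375

21.0375


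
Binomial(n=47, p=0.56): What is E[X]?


E[X] = n*p = 47 * 0.56 = 26.32

26.32


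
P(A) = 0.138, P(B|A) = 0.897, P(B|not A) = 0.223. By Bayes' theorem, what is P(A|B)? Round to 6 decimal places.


P(A|B) = P(B|A)*P(A) / P(B), P(B) = P(B|A)*P(A) + P(B|not A)*P(not A)
P(B|A)*P(A) = 0.897 * 0.138 = 0.123786
P(B|not A)*P(not A) = 0.223 * 0.862 = 0.192226
P(B) = 0.123786 + 0.192226 = 0.316012
P(A|B) = 0.123786 / 0.316012 ≈ 0.39171297

0.391713


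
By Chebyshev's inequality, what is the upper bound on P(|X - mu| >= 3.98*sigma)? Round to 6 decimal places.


P <= 1/k^2
k^2 = 3.98^2 = 15.8404
1/k^2 = 1 / 15.8404 ≈ 0.06312972

0.063130


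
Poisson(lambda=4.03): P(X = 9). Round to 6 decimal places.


P = e^(-lam) * lam^k / k!
e^(-4.03) ≈ 0.01777433
lam^k = 4.03^9 ≈ 280378.956625
k! = 9! = 362880
P = 0.01777433 * 280378.956625 / 362880 ≈ 0.013733

0.013733


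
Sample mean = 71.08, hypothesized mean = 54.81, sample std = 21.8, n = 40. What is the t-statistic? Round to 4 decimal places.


t = (xbar - mu0) / (s/sqrt(n))
xbar - mu0 = 71.08 - 54.81 = 16.27
sqrt(40) ≈ 6.32455532
s/sqrt(n) = 21.8 / 6.32455532 ≈ 3.44688265
t = 16.27 / 3.44688265 ≈ 4.720207

4.7202


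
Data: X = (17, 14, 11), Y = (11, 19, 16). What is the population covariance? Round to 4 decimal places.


Cov = (1/n)*sum((xi-xbar)(yi-ybar))
n = 3, xbar = 42/3 = 14, ybar = 46/3 ≈ 15.333333
sum((xi-xbar)(yi-ybar)) = -15
Cov = -15 / 3 = -5

-5.0000


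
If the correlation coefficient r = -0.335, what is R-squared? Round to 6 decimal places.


R^2 = r^2 = (-0.335)^2 = 0.112225

0.112225


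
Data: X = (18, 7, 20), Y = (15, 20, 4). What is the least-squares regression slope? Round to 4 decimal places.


b = sum((xi-xbar)(yi-ybar)) / sum((xi-xbar)^2)
n = 3, xbar = 45/3 = 15, ybar = 39/3 = 13
Sxy = sum((xi-xbar)(yi-ybar)) = -95
Sxx = sum((xi-xbar)^2) = 98
b = Sxy / Sxx = -95/98 ≈ -0.969388

-0.9694


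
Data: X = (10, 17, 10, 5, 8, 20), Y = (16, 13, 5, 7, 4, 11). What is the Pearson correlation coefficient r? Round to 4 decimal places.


r = sum((xi-xbar)(yi-ybar)) / sqrt(sum((xi-xbar)^2) * sum((yi-ybar)^2))
n = 6, xbar = 70/6 = 35/3 ≈ 11.666667, ybar = 56/6 = 28/3 ≈ 9.333333
Sxy = sum((xi-xbar)(yi-ybar)) = 194/3 ≈ 64.666667
Sxx = sum((xi-xbar)^2) = 484/3 ≈ 161.333333
Syy = sum((yi-ybar)^2) = 340/3 ≈ 113.333333
sqrt(Sxx*Syy) ≈ 135.219985
r = Sxy / sqrt(Sxx*Syy) = 64.666667 / 135.219985 ≈ 0.478233

0.4782


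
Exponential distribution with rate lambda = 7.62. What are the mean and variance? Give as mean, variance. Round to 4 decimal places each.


mean = 1/lam, var = 1/lam^2
mean = 1 / 7.62 = 50/381 ≈ 0.131234
lam^2 = 7.62^2 = 58.0644
var = 1 / 58.0644 ≈ 0.017222

0.1312, 0.0172


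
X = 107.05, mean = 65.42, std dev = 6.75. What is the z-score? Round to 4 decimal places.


z = (X - mu) / sigma
X - mu = 107.05 - 65.42 = 41.63
z = 41.63 / 6.75 = 4163/675 ≈ 6.167407

6.1674


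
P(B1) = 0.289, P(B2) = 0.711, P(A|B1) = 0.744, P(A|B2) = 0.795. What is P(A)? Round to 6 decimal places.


P(A) = P(A|B1)*P(B1) + P(A|B2)*P(B2)
P(A|B1)*P(B1) = 0.744 * 0.289 = 0.215016
P(A|B2)*P(B2) = 0.795 * 0.711 = 0.565245
P(A) = 0.215016 + 0.565245 = 0.780261

0.780261


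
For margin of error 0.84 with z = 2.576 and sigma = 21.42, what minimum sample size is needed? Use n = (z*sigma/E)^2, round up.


z*sigma/E = 2.576 * 21.42 / 0.84 = 65.688
(z*sigma/E)^2 = 4314.913344
round up: n = 4315

4315


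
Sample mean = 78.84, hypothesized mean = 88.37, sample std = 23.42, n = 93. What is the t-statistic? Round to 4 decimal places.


t = (xbar - mu0) / (s/sqrt(n))
xbar - mu0 = 78.84 - 88.37 = -9.53
sqrt(93) ≈ 9.64365076
s/sqrt(n) = 23.42 / 9.64365076 ≈ 2.42854087
t = -9.53 / 2.42854087 ≈ -3.924167

-3.9242


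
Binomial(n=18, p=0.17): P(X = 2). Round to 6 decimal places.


P = C(n,k) * p^k * (1-p)^(n-k)
C(18,2) = 153
p^k = 0.17^2 = 0.0289
(1-p)^(n-k) = 0.83^16 ≈ 0.05072820
P = 153 * 0.0289 * 0.05072820 ≈ 0.224305

0.224305
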